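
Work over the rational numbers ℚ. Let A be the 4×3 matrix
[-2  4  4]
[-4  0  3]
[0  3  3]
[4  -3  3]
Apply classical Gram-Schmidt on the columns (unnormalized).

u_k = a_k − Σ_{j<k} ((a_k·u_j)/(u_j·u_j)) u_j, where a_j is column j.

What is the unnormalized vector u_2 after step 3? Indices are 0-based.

u_2 = (216/103, 333/103, 153/103, 441/103)

Step 1: u_0 = a_0 = (-2, -4, 0, 4).
Step 2: u_1 = a_1 − (-5/9)·u_0 = (26/9, -20/9, 3, -7/9).
Step 3: u_2 = a_2 − (-2/9)·u_0 − (52/103)·u_1 = (216/103, 333/103, 153/103, 441/103).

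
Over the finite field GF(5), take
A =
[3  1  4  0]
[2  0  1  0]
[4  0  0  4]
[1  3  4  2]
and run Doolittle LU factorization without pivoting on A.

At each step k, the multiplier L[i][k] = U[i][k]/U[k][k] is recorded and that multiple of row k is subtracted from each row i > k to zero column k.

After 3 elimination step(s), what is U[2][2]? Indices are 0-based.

U[2][2] = 3

Step 1: pivot at (0,0) is 3.
  row1 ← row1 − (4)·row0  ⇒  L[1][0]=4, U row1=(0, 1, 0, 0)
  row2 ← row2 − (3)·row0  ⇒  L[2][0]=3, U row2=(0, 2, 3, 4)
  row3 ← row3 − (2)·row0  ⇒  L[3][0]=2, U row3=(0, 1, 1, 2)
Step 2: pivot at (1,1) is 1.
  row2 ← row2 − (2)·row1  ⇒  L[2][1]=2, U row2=(0, 0, 3, 4)
  row3 ← row3 − (1)·row1  ⇒  L[3][1]=1, U row3=(0, 0, 1, 2)
Step 3: pivot at (2,2) is 3.
  row3 ← row3 − (2)·row2  ⇒  L[3][2]=2, U row3=(0, 0, 0, 4)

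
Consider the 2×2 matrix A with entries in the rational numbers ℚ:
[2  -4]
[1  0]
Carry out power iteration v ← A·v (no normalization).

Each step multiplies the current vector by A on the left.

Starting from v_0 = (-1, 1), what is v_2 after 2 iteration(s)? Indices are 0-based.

v_0 = (-1, 1).
v_1 = A·v_0 = (-6, -1).
v_2 = A·v_1 = (-8, -6).

v_2 = (-8, -6)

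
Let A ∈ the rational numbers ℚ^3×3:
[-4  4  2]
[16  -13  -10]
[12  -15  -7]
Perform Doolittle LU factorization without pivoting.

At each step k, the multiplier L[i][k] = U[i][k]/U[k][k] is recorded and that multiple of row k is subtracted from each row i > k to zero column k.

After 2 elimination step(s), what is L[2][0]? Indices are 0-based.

L[2][0] = -3

k=0: U[0][0]=-4
  eliminate (1,0): mult=-4, new row 1: (0, 3, -2); set L[1][0]=-4
  eliminate (2,0): mult=-3, new row 2: (0, -3, -1); set L[2][0]=-3
k=1: U[1][1]=3
  eliminate (2,1): mult=-1, new row 2: (0, 0, -3); set L[2][1]=-1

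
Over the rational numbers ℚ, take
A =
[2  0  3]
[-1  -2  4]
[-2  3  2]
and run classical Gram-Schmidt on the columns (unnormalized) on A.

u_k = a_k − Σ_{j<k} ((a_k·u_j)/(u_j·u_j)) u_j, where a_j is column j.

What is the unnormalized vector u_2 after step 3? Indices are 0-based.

u_2 = (371/101, 318/101, 212/101)

Step 1: u_0 = a_0 = (2, -1, -2).
Step 2: u_1 = a_1 − (-4/9)·u_0 = (8/9, -22/9, 19/9).
Step 3: u_2 = a_2 − (-2/9)·u_0 − (-26/101)·u_1 = (371/101, 318/101, 212/101).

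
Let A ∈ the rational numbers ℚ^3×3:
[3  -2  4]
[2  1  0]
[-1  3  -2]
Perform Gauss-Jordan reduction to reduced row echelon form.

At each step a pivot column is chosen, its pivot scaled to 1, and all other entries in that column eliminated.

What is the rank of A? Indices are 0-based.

pivot(0,0)=3: scale R0 → (1, -2/3, 4/3)
  clear (1,0): R1 −= (2)R0 → (0, 7/3, -8/3)
  clear (2,0): R2 −= (-1)R0 → (0, 7/3, -2/3)
pivot(1,1)=7/3: scale R1 → (0, 1, -8/7)
  clear (0,1): R0 −= (-2/3)R1 → (1, 0, 4/7)
  clear (2,1): R2 −= (7/3)R1 → (0, 0, 2)
pivot(2,2)=2: scale R2 → (0, 0, 1)
  clear (0,2): R0 −= (4/7)R2 → (1, 0, 0)
  clear (1,2): R1 −= (-8/7)R2 → (0, 1, 0)

rank = 3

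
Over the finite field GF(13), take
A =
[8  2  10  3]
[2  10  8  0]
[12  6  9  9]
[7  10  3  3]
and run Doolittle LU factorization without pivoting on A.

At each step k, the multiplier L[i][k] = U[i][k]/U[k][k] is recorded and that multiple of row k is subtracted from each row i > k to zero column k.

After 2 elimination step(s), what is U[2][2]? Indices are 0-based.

U[2][2] = 8

k=0: U[0][0]=8
  eliminate (1,0): mult=10, new row 1: (0, 3, 12, 9); set L[1][0]=10
  eliminate (2,0): mult=8, new row 2: (0, 3, 7, 11); set L[2][0]=8
  eliminate (3,0): mult=9, new row 3: (0, 5, 4, 2); set L[3][0]=9
k=1: U[1][1]=3
  eliminate (2,1): mult=1, new row 2: (0, 0, 8, 2); set L[2][1]=1
  eliminate (3,1): mult=6, new row 3: (0, 0, 10, 0); set L[3][1]=6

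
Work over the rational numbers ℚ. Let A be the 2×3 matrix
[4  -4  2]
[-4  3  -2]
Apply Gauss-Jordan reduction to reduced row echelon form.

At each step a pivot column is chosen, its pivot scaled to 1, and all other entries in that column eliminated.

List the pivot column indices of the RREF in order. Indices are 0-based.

pivot columns: 0, 1

pivot(0,0)=4: scale R0 → (1, -1, 1/2)
  clear (1,0): R1 −= (-4)R0 → (0, -1, 0)
pivot(1,1)=-1: scale R1 → (0, 1, 0)
  clear (0,1): R0 −= (-1)R1 → (1, 0, 1/2)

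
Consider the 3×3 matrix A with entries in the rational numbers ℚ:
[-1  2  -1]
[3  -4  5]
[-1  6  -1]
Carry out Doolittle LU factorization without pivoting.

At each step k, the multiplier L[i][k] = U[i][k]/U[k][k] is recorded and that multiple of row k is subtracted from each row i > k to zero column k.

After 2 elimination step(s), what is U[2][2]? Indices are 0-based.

k=0: U[0][0]=-1
  eliminate (1,0): mult=-3, new row 1: (0, 2, 2); set L[1][0]=-3
  eliminate (2,0): mult=1, new row 2: (0, 4, 0); set L[2][0]=1
k=1: U[1][1]=2
  eliminate (2,1): mult=2, new row 2: (0, 0, -4); set L[2][1]=2

U[2][2] = -4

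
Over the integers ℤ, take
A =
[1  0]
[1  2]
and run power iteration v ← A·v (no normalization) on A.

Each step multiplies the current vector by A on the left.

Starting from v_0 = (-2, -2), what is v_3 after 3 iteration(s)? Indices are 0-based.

v_0 = (-2, -2).
v_1 = A·v_0 = (-2, -6).
v_2 = A·v_1 = (-2, -14).
v_3 = A·v_2 = (-2, -30).

v_3 = (-2, -30)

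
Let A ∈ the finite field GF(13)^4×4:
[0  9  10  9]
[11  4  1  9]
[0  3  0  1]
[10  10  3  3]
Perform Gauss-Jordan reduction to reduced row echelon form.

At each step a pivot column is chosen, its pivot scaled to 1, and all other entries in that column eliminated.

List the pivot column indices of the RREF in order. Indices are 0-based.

pivot columns: 0, 1, 2, 3

[1] R0 <-> R1
[1] R0 /= 11  ⇒  (1, 11, 6, 2)
     R3 -= 10·R0  ⇒  (0, 4, 8, 9)
[2] R1 /= 9  ⇒  (0, 1, 4, 1)
     R0 -= 11·R1  ⇒  (1, 0, 1, 4)
     R2 -= 3·R1  ⇒  (0, 0, 1, 11)
     R3 -= 4·R1  ⇒  (0, 0, 5, 5)
[3] R2 /= 1  ⇒  (0, 0, 1, 11)
     R0 -= 1·R2  ⇒  (1, 0, 0, 6)
     R1 -= 4·R2  ⇒  (0, 1, 0, 9)
     R3 -= 5·R2  ⇒  (0, 0, 0, 2)
[4] R3 /= 2  ⇒  (0, 0, 0, 1)
     R0 -= 6·R3  ⇒  (1, 0, 0, 0)
     R1 -= 9·R3  ⇒  (0, 1, 0, 0)
     R2 -= 11·R3  ⇒  (0, 0, 1, 0)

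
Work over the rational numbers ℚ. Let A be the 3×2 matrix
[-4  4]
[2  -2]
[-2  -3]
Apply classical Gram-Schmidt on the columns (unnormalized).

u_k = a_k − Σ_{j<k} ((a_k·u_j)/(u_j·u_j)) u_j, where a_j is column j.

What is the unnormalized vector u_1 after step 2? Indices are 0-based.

u_1 = (5/3, -5/6, -25/6)

Step 1: u_0 = a_0 = (-4, 2, -2).
Step 2: u_1 = a_1 − (-7/12)·u_0 = (5/3, -5/6, -25/6).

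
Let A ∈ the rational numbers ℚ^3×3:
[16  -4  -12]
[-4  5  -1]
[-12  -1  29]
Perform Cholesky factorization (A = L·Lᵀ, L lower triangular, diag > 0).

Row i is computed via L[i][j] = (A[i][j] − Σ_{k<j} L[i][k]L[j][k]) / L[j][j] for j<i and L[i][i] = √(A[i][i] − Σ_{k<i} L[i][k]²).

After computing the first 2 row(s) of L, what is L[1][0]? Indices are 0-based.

L[1][0] = -1

Step 1: L[0][0] = √(16) = 4.
  L[1][0] = (-4) / L[0][0] = -1.
Step 2: L[1][1] = √(4) = 2.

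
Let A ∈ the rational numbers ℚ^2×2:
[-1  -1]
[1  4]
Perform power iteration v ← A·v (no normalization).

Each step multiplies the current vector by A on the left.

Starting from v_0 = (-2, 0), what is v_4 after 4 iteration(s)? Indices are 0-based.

v_0 = (-2, 0).
v_1 = A·v_0 = (2, -2).
v_2 = A·v_1 = (0, -6).
v_3 = A·v_2 = (6, -24).
v_4 = A·v_3 = (18, -90).

v_4 = (18, -90)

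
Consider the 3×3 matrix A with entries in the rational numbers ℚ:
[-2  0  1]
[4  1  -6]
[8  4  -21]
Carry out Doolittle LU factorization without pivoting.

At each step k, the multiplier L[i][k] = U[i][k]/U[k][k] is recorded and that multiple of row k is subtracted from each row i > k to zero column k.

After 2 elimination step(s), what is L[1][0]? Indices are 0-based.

Step 1: pivot at (0,0) is -2.
  row1 ← row1 − (-2)·row0  ⇒  L[1][0]=-2, U row1=(0, 1, -4)
  row2 ← row2 − (-4)·row0  ⇒  L[2][0]=-4, U row2=(0, 4, -17)
Step 2: pivot at (1,1) is 1.
  row2 ← row2 − (4)·row1  ⇒  L[2][1]=4, U row2=(0, 0, -1)

L[1][0] = -2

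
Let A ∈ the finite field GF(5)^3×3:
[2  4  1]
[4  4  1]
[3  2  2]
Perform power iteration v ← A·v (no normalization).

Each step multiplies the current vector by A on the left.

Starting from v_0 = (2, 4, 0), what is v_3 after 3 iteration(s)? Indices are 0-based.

v_3 = (1, 1, 2)

v_0 = (2, 4, 0).
v_1 = A·v_0 = (0, 4, 4).
v_2 = A·v_1 = (0, 0, 1).
v_3 = A·v_2 = (1, 1, 2).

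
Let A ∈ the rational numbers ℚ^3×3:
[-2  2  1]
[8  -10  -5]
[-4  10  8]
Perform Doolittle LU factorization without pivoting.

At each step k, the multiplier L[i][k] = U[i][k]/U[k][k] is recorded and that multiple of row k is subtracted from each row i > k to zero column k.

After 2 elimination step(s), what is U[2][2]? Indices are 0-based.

U[2][2] = 3

k=0: U[0][0]=-2
  eliminate (1,0): mult=-4, new row 1: (0, -2, -1); set L[1][0]=-4
  eliminate (2,0): mult=2, new row 2: (0, 6, 6); set L[2][0]=2
k=1: U[1][1]=-2
  eliminate (2,1): mult=-3, new row 2: (0, 0, 3); set L[2][1]=-3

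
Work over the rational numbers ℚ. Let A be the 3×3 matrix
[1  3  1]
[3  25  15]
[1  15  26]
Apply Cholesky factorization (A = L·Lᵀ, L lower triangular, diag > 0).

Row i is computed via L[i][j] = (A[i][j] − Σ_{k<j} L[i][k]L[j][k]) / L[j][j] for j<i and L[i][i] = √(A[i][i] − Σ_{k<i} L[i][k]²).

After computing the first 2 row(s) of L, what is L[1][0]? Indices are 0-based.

L[1][0] = 3

Step 1: L[0][0] = √(1) = 1.
  L[1][0] = (3) / L[0][0] = 3.
Step 2: L[1][1] = √(16) = 4.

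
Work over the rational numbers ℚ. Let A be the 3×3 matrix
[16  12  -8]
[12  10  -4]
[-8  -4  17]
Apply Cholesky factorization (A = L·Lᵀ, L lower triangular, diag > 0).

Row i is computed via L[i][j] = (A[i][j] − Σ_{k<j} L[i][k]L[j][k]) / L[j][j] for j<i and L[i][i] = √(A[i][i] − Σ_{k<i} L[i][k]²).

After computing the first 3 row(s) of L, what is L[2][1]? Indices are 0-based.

Step 1: L[0][0] = √(16) = 4.
  L[1][0] = (12) / L[0][0] = 3.
Step 2: L[1][1] = √(1) = 1.
  L[2][0] = (-8) / L[0][0] = -2.
  L[2][1] = (2) / L[1][1] = 2.
Step 3: L[2][2] = √(9) = 3.

L[2][1] = 2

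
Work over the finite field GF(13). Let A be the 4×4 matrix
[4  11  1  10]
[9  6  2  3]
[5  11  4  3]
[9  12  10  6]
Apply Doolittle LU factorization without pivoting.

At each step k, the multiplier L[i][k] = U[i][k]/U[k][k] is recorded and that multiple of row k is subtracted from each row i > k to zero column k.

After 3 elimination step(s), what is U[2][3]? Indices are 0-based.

k=0: U[0][0]=4
  eliminate (1,0): mult=12, new row 1: (0, 4, 3, 0); set L[1][0]=12
  eliminate (2,0): mult=11, new row 2: (0, 7, 6, 10); set L[2][0]=11
  eliminate (3,0): mult=12, new row 3: (0, 10, 11, 3); set L[3][0]=12
k=1: U[1][1]=4
  eliminate (2,1): mult=5, new row 2: (0, 0, 4, 10); set L[2][1]=5
  eliminate (3,1): mult=9, new row 3: (0, 0, 10, 3); set L[3][1]=9
k=2: U[2][2]=4
  eliminate (3,2): mult=9, new row 3: (0, 0, 0, 4); set L[3][2]=9

U[2][3] = 10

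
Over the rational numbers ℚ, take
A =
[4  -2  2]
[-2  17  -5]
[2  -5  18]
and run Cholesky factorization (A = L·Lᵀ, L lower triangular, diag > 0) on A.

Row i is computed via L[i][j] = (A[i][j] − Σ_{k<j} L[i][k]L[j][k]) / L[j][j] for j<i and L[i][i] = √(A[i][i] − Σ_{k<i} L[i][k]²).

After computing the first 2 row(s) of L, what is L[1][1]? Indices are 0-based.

L[1][1] = 4

Step 1: L[0][0] = √(4) = 2.
  L[1][0] = (-2) / L[0][0] = -1.
Step 2: L[1][1] = √(16) = 4.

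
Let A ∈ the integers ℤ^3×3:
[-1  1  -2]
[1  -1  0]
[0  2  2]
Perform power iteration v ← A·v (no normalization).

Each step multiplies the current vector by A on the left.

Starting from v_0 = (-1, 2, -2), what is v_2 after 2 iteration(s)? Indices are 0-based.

v_0 = (-1, 2, -2).
v_1 = A·v_0 = (7, -3, 0).
v_2 = A·v_1 = (-10, 10, -6).

v_2 = (-10, 10, -6)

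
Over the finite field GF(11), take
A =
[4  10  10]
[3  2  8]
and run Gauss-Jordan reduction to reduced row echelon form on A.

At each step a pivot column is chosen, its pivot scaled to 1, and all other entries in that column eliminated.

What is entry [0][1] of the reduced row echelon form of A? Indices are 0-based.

step 1: normalize row 0 (÷4) = (1, 8, 8)
  row 1: subtract 3×row0 = (0, 0, 6)
skip col 1 (zero from row 1)
step 2: normalize row 1 (÷6) = (0, 0, 1)
  row 0: subtract 8×row1 = (1, 8, 0)

M[0][1] = 8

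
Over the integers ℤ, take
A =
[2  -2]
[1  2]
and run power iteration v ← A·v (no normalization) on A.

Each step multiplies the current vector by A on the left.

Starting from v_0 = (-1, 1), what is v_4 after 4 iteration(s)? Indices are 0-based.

v_0 = (-1, 1).
v_1 = A·v_0 = (-4, 1).
v_2 = A·v_1 = (-10, -2).
v_3 = A·v_2 = (-16, -14).
v_4 = A·v_3 = (-4, -44).

v_4 = (-4, -44)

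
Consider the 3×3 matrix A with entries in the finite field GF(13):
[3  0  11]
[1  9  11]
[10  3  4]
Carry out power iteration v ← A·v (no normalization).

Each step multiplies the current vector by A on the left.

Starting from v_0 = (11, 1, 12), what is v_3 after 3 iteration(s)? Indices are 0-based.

v_0 = (11, 1, 12).
v_1 = A·v_0 = (9, 9, 5).
v_2 = A·v_1 = (4, 2, 7).
v_3 = A·v_2 = (11, 8, 9).

v_3 = (11, 8, 9)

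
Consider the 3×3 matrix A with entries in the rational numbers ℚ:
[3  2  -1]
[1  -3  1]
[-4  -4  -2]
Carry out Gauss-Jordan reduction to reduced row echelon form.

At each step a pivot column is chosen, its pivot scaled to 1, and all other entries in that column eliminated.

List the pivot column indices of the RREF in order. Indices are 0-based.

pivot columns: 0, 1, 2

[1] R0 /= 3  ⇒  (1, 2/3, -1/3)
     R1 -= 1·R0  ⇒  (0, -11/3, 4/3)
     R2 -= -4·R0  ⇒  (0, -4/3, -10/3)
[2] R1 /= -11/3  ⇒  (0, 1, -4/11)
     R0 -= 2/3·R1  ⇒  (1, 0, -1/11)
     R2 -= -4/3·R1  ⇒  (0, 0, -42/11)
[3] R2 /= -42/11  ⇒  (0, 0, 1)
     R0 -= -1/11·R2  ⇒  (1, 0, 0)
     R1 -= -4/11·R2  ⇒  (0, 1, 0)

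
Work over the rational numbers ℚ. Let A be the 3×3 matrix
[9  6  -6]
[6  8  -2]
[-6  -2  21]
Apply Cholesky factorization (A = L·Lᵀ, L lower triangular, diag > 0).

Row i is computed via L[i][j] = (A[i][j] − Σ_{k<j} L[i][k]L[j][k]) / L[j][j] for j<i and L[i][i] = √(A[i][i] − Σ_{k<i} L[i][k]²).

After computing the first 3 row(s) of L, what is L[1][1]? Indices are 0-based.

L[1][1] = 2

Step 1: L[0][0] = √(9) = 3.
  L[1][0] = (6) / L[0][0] = 2.
Step 2: L[1][1] = √(4) = 2.
  L[2][0] = (-6) / L[0][0] = -2.
  L[2][1] = (2) / L[1][1] = 1.
Step 3: L[2][2] = √(16) = 4.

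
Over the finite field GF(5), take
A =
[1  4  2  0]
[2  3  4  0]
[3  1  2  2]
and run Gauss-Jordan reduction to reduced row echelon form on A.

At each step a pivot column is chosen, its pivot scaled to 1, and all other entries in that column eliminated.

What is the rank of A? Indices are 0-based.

pivot(0,0)=1: scale R0 → (1, 4, 2, 0)
  clear (1,0): R1 −= (2)R0 → (0, 0, 0, 0)
  clear (2,0): R2 −= (3)R0 → (0, 4, 1, 2)
pivot(1,1): swap R1↔R2
pivot(1,1)=4: scale R1 → (0, 1, 4, 3)
  clear (0,1): R0 −= (4)R1 → (1, 0, 1, 3)
col 2: no nonzero at/below row 2; advance.
col 3: no nonzero at/below row 2; advance.

rank = 2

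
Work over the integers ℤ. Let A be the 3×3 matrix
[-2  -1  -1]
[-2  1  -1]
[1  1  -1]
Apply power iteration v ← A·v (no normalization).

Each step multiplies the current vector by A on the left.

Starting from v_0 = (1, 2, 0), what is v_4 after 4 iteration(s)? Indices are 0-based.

v_4 = (-3, 1, -23)

v_0 = (1, 2, 0).
v_1 = A·v_0 = (-4, 0, 3).
v_2 = A·v_1 = (5, 5, -7).
v_3 = A·v_2 = (-8, 2, 17).
v_4 = A·v_3 = (-3, 1, -23).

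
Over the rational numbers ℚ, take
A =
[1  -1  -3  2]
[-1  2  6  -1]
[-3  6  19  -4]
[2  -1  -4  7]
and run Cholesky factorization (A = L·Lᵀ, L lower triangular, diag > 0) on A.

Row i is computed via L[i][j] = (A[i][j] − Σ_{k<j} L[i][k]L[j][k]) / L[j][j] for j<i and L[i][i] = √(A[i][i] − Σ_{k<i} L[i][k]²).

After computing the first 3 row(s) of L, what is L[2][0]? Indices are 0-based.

L[2][0] = -3

Step 1: L[0][0] = √(1) = 1.
  L[1][0] = (-1) / L[0][0] = -1.
Step 2: L[1][1] = √(1) = 1.
  L[2][0] = (-3) / L[0][0] = -3.
  L[2][1] = (3) / L[1][1] = 3.
Step 3: L[2][2] = √(1) = 1.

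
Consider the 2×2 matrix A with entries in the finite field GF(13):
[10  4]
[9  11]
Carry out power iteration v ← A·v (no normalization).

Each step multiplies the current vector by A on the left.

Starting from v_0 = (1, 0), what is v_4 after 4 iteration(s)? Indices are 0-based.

v_4 = (0, 10)

v_0 = (1, 0).
v_1 = A·v_0 = (10, 9).
v_2 = A·v_1 = (6, 7).
v_3 = A·v_2 = (10, 1).
v_4 = A·v_3 = (0, 10).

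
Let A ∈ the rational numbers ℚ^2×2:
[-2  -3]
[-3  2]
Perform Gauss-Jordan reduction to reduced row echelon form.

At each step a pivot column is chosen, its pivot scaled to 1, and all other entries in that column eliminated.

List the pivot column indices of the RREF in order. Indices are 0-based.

pivot columns: 0, 1

[1] R0 /= -2  ⇒  (1, 3/2)
     R1 -= -3·R0  ⇒  (0, 13/2)
[2] R1 /= 13/2  ⇒  (0, 1)
     R0 -= 3/2·R1  ⇒  (1, 0)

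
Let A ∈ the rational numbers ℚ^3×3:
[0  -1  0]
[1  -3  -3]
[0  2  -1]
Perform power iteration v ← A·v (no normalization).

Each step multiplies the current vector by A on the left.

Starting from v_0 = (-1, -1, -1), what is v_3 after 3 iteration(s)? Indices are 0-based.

v_3 = (11, -5, -33)

v_0 = (-1, -1, -1).
v_1 = A·v_0 = (1, 5, -1).
v_2 = A·v_1 = (-5, -11, 11).
v_3 = A·v_2 = (11, -5, -33).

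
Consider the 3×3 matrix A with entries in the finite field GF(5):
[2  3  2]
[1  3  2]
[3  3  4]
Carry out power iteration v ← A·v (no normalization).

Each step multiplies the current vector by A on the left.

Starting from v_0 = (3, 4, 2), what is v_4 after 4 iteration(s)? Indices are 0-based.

v_0 = (3, 4, 2).
v_1 = A·v_0 = (2, 4, 4).
v_2 = A·v_1 = (4, 2, 4).
v_3 = A·v_2 = (2, 3, 4).
v_4 = A·v_3 = (1, 4, 1).

v_4 = (1, 4, 1)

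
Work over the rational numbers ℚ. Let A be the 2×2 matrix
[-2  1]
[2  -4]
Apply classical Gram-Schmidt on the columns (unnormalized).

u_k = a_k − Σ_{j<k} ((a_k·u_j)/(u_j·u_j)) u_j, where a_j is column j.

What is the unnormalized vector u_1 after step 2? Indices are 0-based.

Step 1: u_0 = a_0 = (-2, 2).
Step 2: u_1 = a_1 − (-5/4)·u_0 = (-3/2, -3/2).

u_1 = (-3/2, -3/2)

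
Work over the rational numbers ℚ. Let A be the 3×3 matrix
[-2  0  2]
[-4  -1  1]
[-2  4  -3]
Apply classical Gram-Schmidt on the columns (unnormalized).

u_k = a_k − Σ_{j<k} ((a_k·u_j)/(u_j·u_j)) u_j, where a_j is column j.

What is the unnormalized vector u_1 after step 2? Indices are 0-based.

u_1 = (-1/3, -5/3, 11/3)

Step 1: u_0 = a_0 = (-2, -4, -2).
Step 2: u_1 = a_1 − (-1/6)·u_0 = (-1/3, -5/3, 11/3).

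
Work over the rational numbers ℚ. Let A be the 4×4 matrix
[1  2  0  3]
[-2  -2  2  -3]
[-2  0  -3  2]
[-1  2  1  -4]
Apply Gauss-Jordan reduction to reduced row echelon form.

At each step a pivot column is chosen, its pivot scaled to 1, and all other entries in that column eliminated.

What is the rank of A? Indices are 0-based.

step 1: normalize row 0 (÷1) = (1, 2, 0, 3)
  row 1: subtract -2×row0 = (0, 2, 2, 3)
  row 2: subtract -2×row0 = (0, 4, -3, 8)
  row 3: subtract -1×row0 = (0, 4, 1, -1)
step 2: normalize row 1 (÷2) = (0, 1, 1, 3/2)
  row 0: subtract 2×row1 = (1, 0, -2, 0)
  row 2: subtract 4×row1 = (0, 0, -7, 2)
  row 3: subtract 4×row1 = (0, 0, -3, -7)
step 3: normalize row 2 (÷-7) = (0, 0, 1, -2/7)
  row 0: subtract -2×row2 = (1, 0, 0, -4/7)
  row 1: subtract 1×row2 = (0, 1, 0, 25/14)
  row 3: subtract -3×row2 = (0, 0, 0, -55/7)
step 4: normalize row 3 (÷-55/7) = (0, 0, 0, 1)
  row 0: subtract -4/7×row3 = (1, 0, 0, 0)
  row 1: subtract 25/14×row3 = (0, 1, 0, 0)
  row 2: subtract -2/7×row3 = (0, 0, 1, 0)

rank = 4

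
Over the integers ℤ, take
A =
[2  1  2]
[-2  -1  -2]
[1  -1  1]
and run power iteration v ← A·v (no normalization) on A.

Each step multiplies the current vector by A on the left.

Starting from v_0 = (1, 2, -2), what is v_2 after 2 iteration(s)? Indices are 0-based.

v_0 = (1, 2, -2).
v_1 = A·v_0 = (0, 0, -3).
v_2 = A·v_1 = (-6, 6, -3).

v_2 = (-6, 6, -3)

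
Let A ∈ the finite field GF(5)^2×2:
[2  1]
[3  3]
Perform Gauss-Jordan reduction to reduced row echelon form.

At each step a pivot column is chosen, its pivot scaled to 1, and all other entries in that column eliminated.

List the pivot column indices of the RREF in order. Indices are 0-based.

[1] R0 /= 2  ⇒  (1, 3)
     R1 -= 3·R0  ⇒  (0, 4)
[2] R1 /= 4  ⇒  (0, 1)
     R0 -= 3·R1  ⇒  (1, 0)

pivot columns: 0, 1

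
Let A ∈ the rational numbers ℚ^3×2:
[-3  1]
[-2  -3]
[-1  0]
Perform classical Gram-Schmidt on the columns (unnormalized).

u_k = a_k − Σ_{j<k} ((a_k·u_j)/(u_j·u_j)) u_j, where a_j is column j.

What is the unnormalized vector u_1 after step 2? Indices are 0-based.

u_1 = (23/14, -18/7, 3/14)

Step 1: u_0 = a_0 = (-3, -2, -1).
Step 2: u_1 = a_1 − (3/14)·u_0 = (23/14, -18/7, 3/14).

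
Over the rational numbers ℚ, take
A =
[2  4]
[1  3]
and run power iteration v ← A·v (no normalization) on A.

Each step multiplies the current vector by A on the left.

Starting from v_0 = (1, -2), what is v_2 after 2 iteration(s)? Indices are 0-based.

v_0 = (1, -2).
v_1 = A·v_0 = (-6, -5).
v_2 = A·v_1 = (-32, -21).

v_2 = (-32, -21)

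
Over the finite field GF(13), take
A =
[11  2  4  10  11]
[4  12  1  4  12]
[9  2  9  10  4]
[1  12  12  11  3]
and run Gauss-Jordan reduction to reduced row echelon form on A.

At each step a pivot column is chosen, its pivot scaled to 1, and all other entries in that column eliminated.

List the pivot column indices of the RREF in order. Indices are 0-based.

pivot columns: 0, 1, 2, 3

step 1: normalize row 0 (÷11) = (1, 12, 11, 8, 1)
  row 1: subtract 4×row0 = (0, 3, 9, 11, 8)
  row 2: subtract 9×row0 = (0, 11, 1, 3, 8)
  row 3: subtract 1×row0 = (0, 0, 1, 3, 2)
step 2: normalize row 1 (÷3) = (0, 1, 3, 8, 7)
  row 0: subtract 12×row1 = (1, 0, 1, 3, 8)
  row 2: subtract 11×row1 = (0, 0, 7, 6, 9)
step 3: normalize row 2 (÷7) = (0, 0, 1, 12, 5)
  row 0: subtract 1×row2 = (1, 0, 0, 4, 3)
  row 1: subtract 3×row2 = (0, 1, 0, 11, 5)
  row 3: subtract 1×row2 = (0, 0, 0, 4, 10)
step 4: normalize row 3 (÷4) = (0, 0, 0, 1, 9)
  row 0: subtract 4×row3 = (1, 0, 0, 0, 6)
  row 1: subtract 11×row3 = (0, 1, 0, 0, 10)
  row 2: subtract 12×row3 = (0, 0, 1, 0, 1)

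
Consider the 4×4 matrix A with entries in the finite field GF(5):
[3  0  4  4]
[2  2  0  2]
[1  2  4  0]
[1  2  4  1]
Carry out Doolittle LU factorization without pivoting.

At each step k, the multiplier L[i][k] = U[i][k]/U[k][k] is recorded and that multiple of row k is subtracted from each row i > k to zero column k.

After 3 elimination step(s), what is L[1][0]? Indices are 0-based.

L[1][0] = 4

Step 1: pivot at (0,0) is 3.
  row1 ← row1 − (4)·row0  ⇒  L[1][0]=4, U row1=(0, 2, 4, 1)
  row2 ← row2 − (2)·row0  ⇒  L[2][0]=2, U row2=(0, 2, 1, 2)
  row3 ← row3 − (2)·row0  ⇒  L[3][0]=2, U row3=(0, 2, 1, 3)
Step 2: pivot at (1,1) is 2.
  row2 ← row2 − (1)·row1  ⇒  L[2][1]=1, U row2=(0, 0, 2, 1)
  row3 ← row3 − (1)·row1  ⇒  L[3][1]=1, U row3=(0, 0, 2, 2)
Step 3: pivot at (2,2) is 2.
  row3 ← row3 − (1)·row2  ⇒  L[3][2]=1, U row3=(0, 0, 0, 1)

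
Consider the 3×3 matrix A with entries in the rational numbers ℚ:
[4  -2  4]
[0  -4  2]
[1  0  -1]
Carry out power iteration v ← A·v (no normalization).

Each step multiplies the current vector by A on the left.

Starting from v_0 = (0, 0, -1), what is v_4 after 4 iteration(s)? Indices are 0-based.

v_0 = (0, 0, -1).
v_1 = A·v_0 = (-4, -2, 1).
v_2 = A·v_1 = (-8, 10, -5).
v_3 = A·v_2 = (-72, -50, -3).
v_4 = A·v_3 = (-200, 194, -69).

v_4 = (-200, 194, -69)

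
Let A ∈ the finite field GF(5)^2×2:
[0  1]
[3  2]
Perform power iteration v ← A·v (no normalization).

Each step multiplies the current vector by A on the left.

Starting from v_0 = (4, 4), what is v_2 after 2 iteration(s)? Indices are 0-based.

v_2 = (0, 2)

v_0 = (4, 4).
v_1 = A·v_0 = (4, 0).
v_2 = A·v_1 = (0, 2).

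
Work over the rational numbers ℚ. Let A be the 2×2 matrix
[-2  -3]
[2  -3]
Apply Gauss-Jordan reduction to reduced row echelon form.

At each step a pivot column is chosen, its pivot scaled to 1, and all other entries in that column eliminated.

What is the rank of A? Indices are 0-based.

rank = 2

step 1: normalize row 0 (÷-2) = (1, 3/2)
  row 1: subtract 2×row0 = (0, -6)
step 2: normalize row 1 (÷-6) = (0, 1)
  row 0: subtract 3/2×row1 = (1, 0)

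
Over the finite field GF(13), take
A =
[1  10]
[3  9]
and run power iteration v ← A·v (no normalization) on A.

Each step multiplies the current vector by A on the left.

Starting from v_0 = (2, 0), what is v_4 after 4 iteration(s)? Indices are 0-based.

v_0 = (2, 0).
v_1 = A·v_0 = (2, 6).
v_2 = A·v_1 = (10, 8).
v_3 = A·v_2 = (12, 11).
v_4 = A·v_3 = (5, 5).

v_4 = (5, 5)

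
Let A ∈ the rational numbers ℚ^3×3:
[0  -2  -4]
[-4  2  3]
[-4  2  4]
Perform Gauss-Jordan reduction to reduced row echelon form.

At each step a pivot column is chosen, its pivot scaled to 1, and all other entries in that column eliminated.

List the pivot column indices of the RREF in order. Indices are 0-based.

step 1: exchange rows 0,1
step 1: normalize row 0 (÷-4) = (1, -1/2, -3/4)
  row 2: subtract -4×row0 = (0, 0, 1)
step 2: normalize row 1 (÷-2) = (0, 1, 2)
  row 0: subtract -1/2×row1 = (1, 0, 1/4)
step 3: normalize row 2 (÷1) = (0, 0, 1)
  row 0: subtract 1/4×row2 = (1, 0, 0)
  row 1: subtract 2×row2 = (0, 1, 0)

pivot columns: 0, 1, 2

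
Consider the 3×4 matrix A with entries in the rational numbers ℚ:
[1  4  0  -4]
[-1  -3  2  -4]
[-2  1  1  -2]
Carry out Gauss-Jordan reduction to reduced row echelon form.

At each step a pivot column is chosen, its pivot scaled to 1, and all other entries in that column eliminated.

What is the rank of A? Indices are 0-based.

pivot(0,0)=1: scale R0 → (1, 4, 0, -4)
  clear (1,0): R1 −= (-1)R0 → (0, 1, 2, -8)
  clear (2,0): R2 −= (-2)R0 → (0, 9, 1, -10)
pivot(1,1)=1: scale R1 → (0, 1, 2, -8)
  clear (0,1): R0 −= (4)R1 → (1, 0, -8, 28)
  clear (2,1): R2 −= (9)R1 → (0, 0, -17, 62)
pivot(2,2)=-17: scale R2 → (0, 0, 1, -62/17)
  clear (0,2): R0 −= (-8)R2 → (1, 0, 0, -20/17)
  clear (1,2): R1 −= (2)R2 → (0, 1, 0, -12/17)

rank = 3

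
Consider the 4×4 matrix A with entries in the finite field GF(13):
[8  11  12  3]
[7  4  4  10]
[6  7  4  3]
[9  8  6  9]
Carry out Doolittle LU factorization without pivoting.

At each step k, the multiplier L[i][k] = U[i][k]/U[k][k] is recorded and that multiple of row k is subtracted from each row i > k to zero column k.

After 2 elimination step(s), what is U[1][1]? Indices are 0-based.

U[1][1] = 9

Step 1: pivot at (0,0) is 8.
  row1 ← row1 − (9)·row0  ⇒  L[1][0]=9, U row1=(0, 9, 0, 9)
  row2 ← row2 − (4)·row0  ⇒  L[2][0]=4, U row2=(0, 2, 8, 4)
  row3 ← row3 − (6)·row0  ⇒  L[3][0]=6, U row3=(0, 7, 12, 4)
Step 2: pivot at (1,1) is 9.
  row2 ← row2 − (6)·row1  ⇒  L[2][1]=6, U row2=(0, 0, 8, 2)
  row3 ← row3 − (8)·row1  ⇒  L[3][1]=8, U row3=(0, 0, 12, 10)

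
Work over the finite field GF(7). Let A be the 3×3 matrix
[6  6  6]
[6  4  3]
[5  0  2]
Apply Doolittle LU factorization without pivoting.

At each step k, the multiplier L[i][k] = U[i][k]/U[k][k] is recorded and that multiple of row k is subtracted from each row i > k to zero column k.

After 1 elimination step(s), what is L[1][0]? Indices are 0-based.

k=0: U[0][0]=6
  eliminate (1,0): mult=1, new row 1: (0, 5, 4); set L[1][0]=1
  eliminate (2,0): mult=2, new row 2: (0, 2, 4); set L[2][0]=2

L[1][0] = 1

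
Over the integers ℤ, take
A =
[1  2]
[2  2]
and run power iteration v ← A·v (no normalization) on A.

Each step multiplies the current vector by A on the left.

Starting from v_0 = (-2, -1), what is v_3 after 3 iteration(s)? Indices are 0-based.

v_3 = (-56, -72)

v_0 = (-2, -1).
v_1 = A·v_0 = (-4, -6).
v_2 = A·v_1 = (-16, -20).
v_3 = A·v_2 = (-56, -72).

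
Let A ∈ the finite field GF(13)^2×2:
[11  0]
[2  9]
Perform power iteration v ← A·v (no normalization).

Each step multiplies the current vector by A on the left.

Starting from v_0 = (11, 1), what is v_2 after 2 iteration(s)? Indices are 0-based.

v_2 = (5, 1)

v_0 = (11, 1).
v_1 = A·v_0 = (4, 5).
v_2 = A·v_1 = (5, 1).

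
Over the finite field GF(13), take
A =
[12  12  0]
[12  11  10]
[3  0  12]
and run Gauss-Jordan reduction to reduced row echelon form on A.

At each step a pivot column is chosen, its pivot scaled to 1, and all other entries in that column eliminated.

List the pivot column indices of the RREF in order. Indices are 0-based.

pivot columns: 0, 1, 2

pivot(0,0)=12: scale R0 → (1, 1, 0)
  clear (1,0): R1 −= (12)R0 → (0, 12, 10)
  clear (2,0): R2 −= (3)R0 → (0, 10, 12)
pivot(1,1)=12: scale R1 → (0, 1, 3)
  clear (0,1): R0 −= (1)R1 → (1, 0, 10)
  clear (2,1): R2 −= (10)R1 → (0, 0, 8)
pivot(2,2)=8: scale R2 → (0, 0, 1)
  clear (0,2): R0 −= (10)R2 → (1, 0, 0)
  clear (1,2): R1 −= (3)R2 → (0, 1, 0)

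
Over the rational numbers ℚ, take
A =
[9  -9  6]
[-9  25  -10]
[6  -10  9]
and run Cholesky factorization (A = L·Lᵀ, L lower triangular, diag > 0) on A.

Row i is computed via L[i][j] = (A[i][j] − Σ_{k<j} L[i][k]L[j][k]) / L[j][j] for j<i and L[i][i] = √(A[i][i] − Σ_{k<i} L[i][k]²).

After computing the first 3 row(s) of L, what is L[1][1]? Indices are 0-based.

Step 1: L[0][0] = √(9) = 3.
  L[1][0] = (-9) / L[0][0] = -3.
Step 2: L[1][1] = √(16) = 4.
  L[2][0] = (6) / L[0][0] = 2.
  L[2][1] = (-4) / L[1][1] = -1.
Step 3: L[2][2] = √(4) = 2.

L[1][1] = 4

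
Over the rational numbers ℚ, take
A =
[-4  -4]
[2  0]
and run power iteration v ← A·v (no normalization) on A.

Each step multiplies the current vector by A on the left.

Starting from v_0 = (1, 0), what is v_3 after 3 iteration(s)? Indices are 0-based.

v_0 = (1, 0).
v_1 = A·v_0 = (-4, 2).
v_2 = A·v_1 = (8, -8).
v_3 = A·v_2 = (0, 16).

v_3 = (0, 16)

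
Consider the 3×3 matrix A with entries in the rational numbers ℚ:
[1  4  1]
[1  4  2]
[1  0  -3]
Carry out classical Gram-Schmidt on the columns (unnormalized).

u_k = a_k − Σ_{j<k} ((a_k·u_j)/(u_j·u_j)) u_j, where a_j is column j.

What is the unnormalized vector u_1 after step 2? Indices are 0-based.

Step 1: u_0 = a_0 = (1, 1, 1).
Step 2: u_1 = a_1 − (8/3)·u_0 = (4/3, 4/3, -8/3).

u_1 = (4/3, 4/3, -8/3)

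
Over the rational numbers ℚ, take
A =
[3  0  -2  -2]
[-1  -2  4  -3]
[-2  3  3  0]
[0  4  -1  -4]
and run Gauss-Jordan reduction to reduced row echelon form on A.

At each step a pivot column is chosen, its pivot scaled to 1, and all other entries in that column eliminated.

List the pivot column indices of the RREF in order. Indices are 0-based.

[1] R0 /= 3  ⇒  (1, 0, -2/3, -2/3)
     R1 -= -1·R0  ⇒  (0, -2, 10/3, -11/3)
     R2 -= -2·R0  ⇒  (0, 3, 5/3, -4/3)
[2] R1 /= -2  ⇒  (0, 1, -5/3, 11/6)
     R2 -= 3·R1  ⇒  (0, 0, 20/3, -41/6)
     R3 -= 4·R1  ⇒  (0, 0, 17/3, -34/3)
[3] R2 /= 20/3  ⇒  (0, 0, 1, -41/40)
     R0 -= -2/3·R2  ⇒  (1, 0, 0, -27/20)
     R1 -= -5/3·R2  ⇒  (0, 1, 0, 1/8)
     R3 -= 17/3·R2  ⇒  (0, 0, 0, -221/40)
[4] R3 /= -221/40  ⇒  (0, 0, 0, 1)
     R0 -= -27/20·R3  ⇒  (1, 0, 0, 0)
     R1 -= 1/8·R3  ⇒  (0, 1, 0, 0)
     R2 -= -41/40·R3  ⇒  (0, 0, 1, 0)

pivot columns: 0, 1, 2, 3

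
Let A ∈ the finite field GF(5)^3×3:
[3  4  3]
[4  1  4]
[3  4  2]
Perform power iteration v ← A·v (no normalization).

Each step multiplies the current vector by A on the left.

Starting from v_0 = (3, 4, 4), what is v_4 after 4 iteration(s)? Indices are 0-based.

v_0 = (3, 4, 4).
v_1 = A·v_0 = (2, 2, 3).
v_2 = A·v_1 = (3, 2, 0).
v_3 = A·v_2 = (2, 4, 2).
v_4 = A·v_3 = (3, 0, 1).

v_4 = (3, 0, 1)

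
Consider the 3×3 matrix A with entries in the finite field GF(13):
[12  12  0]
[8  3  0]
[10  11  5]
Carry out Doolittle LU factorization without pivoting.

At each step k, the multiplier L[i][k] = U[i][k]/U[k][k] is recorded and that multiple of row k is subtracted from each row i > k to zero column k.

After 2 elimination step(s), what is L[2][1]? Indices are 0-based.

L[2][1] = 5

Step 1: pivot at (0,0) is 12.
  row1 ← row1 − (5)·row0  ⇒  L[1][0]=5, U row1=(0, 8, 0)
  row2 ← row2 − (3)·row0  ⇒  L[2][0]=3, U row2=(0, 1, 5)
Step 2: pivot at (1,1) is 8.
  row2 ← row2 − (5)·row1  ⇒  L[2][1]=5, U row2=(0, 0, 5)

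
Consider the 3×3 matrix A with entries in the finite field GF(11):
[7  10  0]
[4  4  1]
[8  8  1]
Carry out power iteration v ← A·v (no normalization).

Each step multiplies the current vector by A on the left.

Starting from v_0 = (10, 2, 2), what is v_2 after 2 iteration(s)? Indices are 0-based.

v_0 = (10, 2, 2).
v_1 = A·v_0 = (2, 6, 10).
v_2 = A·v_1 = (8, 9, 8).

v_2 = (8, 9, 8)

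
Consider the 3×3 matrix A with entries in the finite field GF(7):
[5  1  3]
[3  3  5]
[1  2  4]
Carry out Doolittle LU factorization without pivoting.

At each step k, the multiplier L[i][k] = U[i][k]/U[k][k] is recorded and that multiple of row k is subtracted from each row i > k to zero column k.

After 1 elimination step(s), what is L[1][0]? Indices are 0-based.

L[1][0] = 2

[col 0] pivot 5
  R1 -= 2*R0 → (0, 1, 6)  (L[1][0] := 2)
  R2 -= 3*R0 → (0, 6, 2)  (L[2][0] := 3)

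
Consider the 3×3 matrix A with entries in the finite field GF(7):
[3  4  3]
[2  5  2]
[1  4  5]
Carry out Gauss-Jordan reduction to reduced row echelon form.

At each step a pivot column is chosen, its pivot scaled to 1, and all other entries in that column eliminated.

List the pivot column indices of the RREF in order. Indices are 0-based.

step 1: normalize row 0 (÷3) = (1, 6, 1)
  row 1: subtract 2×row0 = (0, 0, 0)
  row 2: subtract 1×row0 = (0, 5, 4)
step 2: exchange rows 1,2
step 2: normalize row 1 (÷5) = (0, 1, 5)
  row 0: subtract 6×row1 = (1, 0, 6)
skip col 2 (zero from row 2)

pivot columns: 0, 1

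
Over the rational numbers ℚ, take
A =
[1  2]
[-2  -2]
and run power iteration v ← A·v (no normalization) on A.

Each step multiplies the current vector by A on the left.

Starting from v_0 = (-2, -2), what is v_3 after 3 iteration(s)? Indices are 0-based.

v_0 = (-2, -2).
v_1 = A·v_0 = (-6, 8).
v_2 = A·v_1 = (10, -4).
v_3 = A·v_2 = (2, -12).

v_3 = (2, -12)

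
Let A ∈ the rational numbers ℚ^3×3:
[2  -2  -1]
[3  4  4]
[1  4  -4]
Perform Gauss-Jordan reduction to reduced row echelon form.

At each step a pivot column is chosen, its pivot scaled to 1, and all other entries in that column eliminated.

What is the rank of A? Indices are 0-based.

rank = 3

pivot(0,0)=2: scale R0 → (1, -1, -1/2)
  clear (1,0): R1 −= (3)R0 → (0, 7, 11/2)
  clear (2,0): R2 −= (1)R0 → (0, 5, -7/2)
pivot(1,1)=7: scale R1 → (0, 1, 11/14)
  clear (0,1): R0 −= (-1)R1 → (1, 0, 2/7)
  clear (2,1): R2 −= (5)R1 → (0, 0, -52/7)
pivot(2,2)=-52/7: scale R2 → (0, 0, 1)
  clear (0,2): R0 −= (2/7)R2 → (1, 0, 0)
  clear (1,2): R1 −= (11/14)R2 → (0, 1, 0)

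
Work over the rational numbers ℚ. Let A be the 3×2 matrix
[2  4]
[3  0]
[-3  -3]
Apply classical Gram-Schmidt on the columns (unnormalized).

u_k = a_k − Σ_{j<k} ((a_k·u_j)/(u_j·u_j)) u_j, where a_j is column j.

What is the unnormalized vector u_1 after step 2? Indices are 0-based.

u_1 = (27/11, -51/22, -15/22)

Step 1: u_0 = a_0 = (2, 3, -3).
Step 2: u_1 = a_1 − (17/22)·u_0 = (27/11, -51/22, -15/22).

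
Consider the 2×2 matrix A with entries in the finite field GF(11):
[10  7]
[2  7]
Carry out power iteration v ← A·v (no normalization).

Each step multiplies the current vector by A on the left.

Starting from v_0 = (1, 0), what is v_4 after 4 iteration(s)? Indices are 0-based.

v_0 = (1, 0).
v_1 = A·v_0 = (10, 2).
v_2 = A·v_1 = (4, 1).
v_3 = A·v_2 = (3, 4).
v_4 = A·v_3 = (3, 1).

v_4 = (3, 1)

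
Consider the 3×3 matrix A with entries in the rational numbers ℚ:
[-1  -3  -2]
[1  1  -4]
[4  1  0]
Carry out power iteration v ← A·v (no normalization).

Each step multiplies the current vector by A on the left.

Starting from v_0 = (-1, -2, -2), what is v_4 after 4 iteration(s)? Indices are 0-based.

v_0 = (-1, -2, -2).
v_1 = A·v_0 = (11, 5, -6).
v_2 = A·v_1 = (-14, 40, 49).
v_3 = A·v_2 = (-204, -170, -16).
v_4 = A·v_3 = (746, -310, -986).

v_4 = (746, -310, -986)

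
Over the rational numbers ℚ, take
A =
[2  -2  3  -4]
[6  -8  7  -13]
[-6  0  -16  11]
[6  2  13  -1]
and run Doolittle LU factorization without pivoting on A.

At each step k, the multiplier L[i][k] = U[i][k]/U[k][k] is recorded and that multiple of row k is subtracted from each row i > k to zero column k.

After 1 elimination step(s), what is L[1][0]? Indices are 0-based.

[col 0] pivot 2
  R1 -= 3*R0 → (0, -2, -2, -1)  (L[1][0] := 3)
  R2 -= -3*R0 → (0, -6, -7, -1)  (L[2][0] := -3)
  R3 -= 3*R0 → (0, 8, 4, 11)  (L[3][0] := 3)

L[1][0] = 3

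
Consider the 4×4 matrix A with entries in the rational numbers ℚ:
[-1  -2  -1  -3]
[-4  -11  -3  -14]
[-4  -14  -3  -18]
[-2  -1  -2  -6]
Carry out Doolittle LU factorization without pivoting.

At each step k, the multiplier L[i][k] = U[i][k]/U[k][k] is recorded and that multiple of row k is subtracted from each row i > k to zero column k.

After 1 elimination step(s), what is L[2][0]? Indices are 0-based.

k=0: U[0][0]=-1
  eliminate (1,0): mult=4, new row 1: (0, -3, 1, -2); set L[1][0]=4
  eliminate (2,0): mult=4, new row 2: (0, -6, 1, -6); set L[2][0]=4
  eliminate (3,0): mult=2, new row 3: (0, 3, 0, 0); set L[3][0]=2

L[2][0] = 4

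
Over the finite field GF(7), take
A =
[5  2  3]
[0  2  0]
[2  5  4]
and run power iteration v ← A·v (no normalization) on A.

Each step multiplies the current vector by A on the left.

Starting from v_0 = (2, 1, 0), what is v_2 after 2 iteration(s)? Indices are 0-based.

v_2 = (0, 4, 0)

v_0 = (2, 1, 0).
v_1 = A·v_0 = (5, 2, 2).
v_2 = A·v_1 = (0, 4, 0).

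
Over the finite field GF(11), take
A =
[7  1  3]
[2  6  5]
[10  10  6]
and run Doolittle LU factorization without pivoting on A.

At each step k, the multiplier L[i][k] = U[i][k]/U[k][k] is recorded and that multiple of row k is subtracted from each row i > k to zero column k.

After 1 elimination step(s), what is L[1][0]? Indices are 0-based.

k=0: U[0][0]=7
  eliminate (1,0): mult=5, new row 1: (0, 1, 1); set L[1][0]=5
  eliminate (2,0): mult=3, new row 2: (0, 7, 8); set L[2][0]=3

L[1][0] = 5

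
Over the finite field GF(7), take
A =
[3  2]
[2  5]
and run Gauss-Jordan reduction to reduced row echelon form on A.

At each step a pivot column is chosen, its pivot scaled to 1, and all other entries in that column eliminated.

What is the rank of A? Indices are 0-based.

rank = 2

[1] R0 /= 3  ⇒  (1, 3)
     R1 -= 2·R0  ⇒  (0, 6)
[2] R1 /= 6  ⇒  (0, 1)
     R0 -= 3·R1  ⇒  (1, 0)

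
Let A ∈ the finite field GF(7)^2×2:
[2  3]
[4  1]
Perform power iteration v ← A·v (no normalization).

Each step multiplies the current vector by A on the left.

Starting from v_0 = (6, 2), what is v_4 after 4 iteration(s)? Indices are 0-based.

v_4 = (4, 3)

v_0 = (6, 2).
v_1 = A·v_0 = (4, 5).
v_2 = A·v_1 = (2, 0).
v_3 = A·v_2 = (4, 1).
v_4 = A·v_3 = (4, 3).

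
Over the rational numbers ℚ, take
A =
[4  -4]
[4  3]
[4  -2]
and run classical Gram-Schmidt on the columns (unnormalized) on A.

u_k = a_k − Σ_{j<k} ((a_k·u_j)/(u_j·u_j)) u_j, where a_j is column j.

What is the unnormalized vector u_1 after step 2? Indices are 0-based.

u_1 = (-3, 4, -1)

Step 1: u_0 = a_0 = (4, 4, 4).
Step 2: u_1 = a_1 − (-1/4)·u_0 = (-3, 4, -1).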